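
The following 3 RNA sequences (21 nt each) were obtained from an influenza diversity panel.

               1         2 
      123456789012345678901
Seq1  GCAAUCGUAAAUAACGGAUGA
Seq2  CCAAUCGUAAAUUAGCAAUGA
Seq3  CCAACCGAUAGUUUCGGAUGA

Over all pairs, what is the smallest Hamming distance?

Pairwise Hamming distances:
  Seq1 vs Seq2: 5
  Seq1 vs Seq3: 7
  Seq2 vs Seq3: 8
The smallest is 5, between Seq1 and Seq2.

5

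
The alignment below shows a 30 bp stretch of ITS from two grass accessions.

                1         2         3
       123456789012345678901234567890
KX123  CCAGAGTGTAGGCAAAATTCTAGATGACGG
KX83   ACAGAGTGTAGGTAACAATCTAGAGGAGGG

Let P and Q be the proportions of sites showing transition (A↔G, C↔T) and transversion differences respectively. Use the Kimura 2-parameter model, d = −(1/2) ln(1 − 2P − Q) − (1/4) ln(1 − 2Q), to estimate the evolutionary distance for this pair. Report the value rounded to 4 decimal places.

Mismatches occur at site 1 (C→A, transversion), site 13 (C→T, transition), site 16 (A→C, transversion), site 18 (T→A, transversion), site 25 (T→G, transversion), site 28 (C→G, transversion).
Of the 6 differences, 1 transition and 5 transversions over 30 sites: P = 1/30 = 0.033333, Q = 5/30 = 0.166667.
d = −0.5·ln(0.766667) − 0.25·ln(0.666666) = −0.5·(-0.265703) − 0.25·(-0.405466) = 0.2342.

0.2342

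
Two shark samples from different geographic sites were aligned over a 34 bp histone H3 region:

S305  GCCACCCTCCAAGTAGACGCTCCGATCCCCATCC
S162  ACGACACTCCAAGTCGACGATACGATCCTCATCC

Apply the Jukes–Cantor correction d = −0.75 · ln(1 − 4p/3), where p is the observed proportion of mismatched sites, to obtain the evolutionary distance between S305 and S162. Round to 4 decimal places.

0.2407

Differing sites — 1:G/A; 3:C/G; 6:C/A; 15:A/C; 20:C/A; 22:C/A; 29:C/T.
p = 7/34 = 0.205882.
d = −0.75 · ln(1 − (4/3)·0.205882) = −0.75 · ln(0.725491) = −0.75 · (-0.320907) = 0.2407.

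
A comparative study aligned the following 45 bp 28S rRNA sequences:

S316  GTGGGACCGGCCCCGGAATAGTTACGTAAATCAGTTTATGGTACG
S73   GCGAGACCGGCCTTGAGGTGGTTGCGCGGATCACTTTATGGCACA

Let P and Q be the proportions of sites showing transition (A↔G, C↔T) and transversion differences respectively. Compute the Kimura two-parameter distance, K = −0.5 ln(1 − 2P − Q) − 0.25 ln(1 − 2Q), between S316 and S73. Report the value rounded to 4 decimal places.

The sequences differ at positions 2 (T/C, transition), 4 (G/A, transition), 13 (C/T, transition), 14 (C/T, transition), 16 (G/A, transition), 17 (A/G, transition), 18 (A/G, transition), 20 (A/G, transition), 24 (A/G, transition), 27 (T/C, transition), 28 (A/G, transition), 29 (A/G, transition), 34 (G/C, transversion), 42 (T/C, transition), 45 (G/A, transition).
Of the 15 differences, 14 transitions and 1 transversion over 45 sites: P = 14/45 = 0.311111, Q = 1/45 = 0.022222.
d = −0.5·ln(0.355556) − 0.25·ln(0.955556) = −0.5·(-1.034073) − 0.25·(-0.045462) = 0.5284.

0.5284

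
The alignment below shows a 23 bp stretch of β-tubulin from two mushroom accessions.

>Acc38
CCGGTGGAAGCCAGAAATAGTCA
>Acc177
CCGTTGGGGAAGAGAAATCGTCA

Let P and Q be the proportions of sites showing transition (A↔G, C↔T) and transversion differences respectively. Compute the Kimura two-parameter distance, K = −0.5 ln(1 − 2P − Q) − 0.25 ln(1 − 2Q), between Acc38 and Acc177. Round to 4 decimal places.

0.3921

Differing sites — 4:G/T (Tv); 8:A/G (Ti); 9:A/G (Ti); 10:G/A (Ti); 11:C/A (Tv); 12:C/G (Tv); 19:A/C (Tv).
Of the 7 differences, 3 transitions and 4 transversions over 23 sites: P = 3/23 = 0.130435, Q = 4/23 = 0.173913.
d = −0.5·ln(0.565217) − 0.25·ln(0.652174) = −0.5·(-0.570546) − 0.25·(-0.427444) = 0.3921.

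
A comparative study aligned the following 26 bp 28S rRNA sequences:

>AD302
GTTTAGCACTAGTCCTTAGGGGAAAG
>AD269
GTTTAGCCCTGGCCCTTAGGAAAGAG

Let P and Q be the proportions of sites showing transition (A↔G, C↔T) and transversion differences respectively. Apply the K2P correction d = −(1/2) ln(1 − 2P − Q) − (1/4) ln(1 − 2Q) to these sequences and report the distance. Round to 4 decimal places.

The sequences differ at positions 8 (A/C, transversion), 11 (A/G, transition), 13 (T/C, transition), 21 (G/A, transition), 22 (G/A, transition), 24 (A/G, transition).
Of the 6 differences, 5 transitions and 1 transversion over 26 sites: P = 5/26 = 0.192308, Q = 1/26 = 0.038462.
d = −0.5·ln(0.576922) − 0.25·ln(0.923076) = −0.5·(-0.550048) − 0.25·(-0.080044) = 0.2950.

0.2950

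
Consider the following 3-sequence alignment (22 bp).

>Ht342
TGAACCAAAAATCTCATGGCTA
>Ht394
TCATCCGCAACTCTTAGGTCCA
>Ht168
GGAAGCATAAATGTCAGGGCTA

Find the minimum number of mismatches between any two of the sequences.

5

Pairwise Hamming distances:
  Ht342 vs Ht394: 9
  Ht342 vs Ht168: 5
  Ht394 vs Ht168: 11
The smallest is 5, between Ht342 and Ht168.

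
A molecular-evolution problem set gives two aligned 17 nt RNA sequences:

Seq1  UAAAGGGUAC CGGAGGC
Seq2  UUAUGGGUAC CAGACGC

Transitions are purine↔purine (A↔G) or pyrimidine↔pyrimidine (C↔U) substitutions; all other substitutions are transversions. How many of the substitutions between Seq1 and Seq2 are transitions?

1

Differing sites — 2:A/U (Tv); 4:A/U (Tv); 12:G/A (Ti); 15:G/C (Tv).
Of the 4 differences, 1 transition and 3 transversions, so the answer is 1.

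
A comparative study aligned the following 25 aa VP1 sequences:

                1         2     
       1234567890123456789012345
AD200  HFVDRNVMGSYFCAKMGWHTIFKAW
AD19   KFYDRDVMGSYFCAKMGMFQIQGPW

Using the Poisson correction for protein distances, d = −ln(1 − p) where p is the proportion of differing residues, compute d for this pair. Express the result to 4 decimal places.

0.4463

Mismatches occur at site 1 (H/K), site 3 (V/Y), site 6 (N/D), site 18 (W/M), site 19 (H/F), site 20 (T/Q), site 22 (F/Q), site 23 (K/G), site 24 (A/P).
p = 9/25 = 0.360000.
d = −ln(1 − 0.360000) = −ln(0.640000) = 0.4463.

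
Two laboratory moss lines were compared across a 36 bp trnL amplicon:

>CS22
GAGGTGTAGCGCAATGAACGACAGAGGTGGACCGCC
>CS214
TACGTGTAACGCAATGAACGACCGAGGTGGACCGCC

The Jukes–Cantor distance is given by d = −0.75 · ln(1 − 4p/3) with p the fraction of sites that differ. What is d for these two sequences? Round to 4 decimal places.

0.1203

Differing sites — 1:G/T; 3:G/C; 9:G/A; 23:A/C.
p = 4/36 = 0.111111.
d = −0.75 · ln(1 − (4/3)·0.111111) = −0.75 · ln(0.851852) = −0.75 · (-0.160342) = 0.1203.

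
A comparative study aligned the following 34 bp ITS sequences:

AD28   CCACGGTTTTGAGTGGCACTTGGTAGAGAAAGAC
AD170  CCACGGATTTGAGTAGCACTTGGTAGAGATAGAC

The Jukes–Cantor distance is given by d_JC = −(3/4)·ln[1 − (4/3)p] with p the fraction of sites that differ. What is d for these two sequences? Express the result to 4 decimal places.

The sequences differ at positions 7 (T/A), 15 (G/A), 30 (A/T).
p = 3/34 = 0.088235.
d = −0.75 · ln(1 − (4/3)·0.088235) = −0.75 · ln(0.882353) = −0.75 · (-0.125163) = 0.0939.

0.0939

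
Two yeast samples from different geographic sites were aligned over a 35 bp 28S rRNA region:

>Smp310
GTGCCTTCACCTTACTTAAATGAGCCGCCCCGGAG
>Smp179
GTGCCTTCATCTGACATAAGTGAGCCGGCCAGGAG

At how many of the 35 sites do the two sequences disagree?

Mismatches occur at site 10 (C→T), site 13 (T→G), site 16 (T→A), site 20 (A→G), site 28 (C→G), site 31 (C→A).
That gives 6 mismatches out of 35 aligned sites, so the Hamming distance is 6.

6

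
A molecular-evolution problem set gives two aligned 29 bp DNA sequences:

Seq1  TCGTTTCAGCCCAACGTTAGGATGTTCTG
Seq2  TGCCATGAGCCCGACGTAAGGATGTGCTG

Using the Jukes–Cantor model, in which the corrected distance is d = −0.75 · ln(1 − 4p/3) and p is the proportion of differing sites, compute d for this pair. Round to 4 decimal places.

0.3439

Differing sites — 2:C/G; 3:G/C; 4:T/C; 5:T/A; 7:C/G; 13:A/G; 18:T/A; 26:T/G.
p = 8/29 = 0.275862.
d = −0.75 · ln(1 − (4/3)·0.275862) = −0.75 · ln(0.632184) = −0.75 · (-0.458575) = 0.3439.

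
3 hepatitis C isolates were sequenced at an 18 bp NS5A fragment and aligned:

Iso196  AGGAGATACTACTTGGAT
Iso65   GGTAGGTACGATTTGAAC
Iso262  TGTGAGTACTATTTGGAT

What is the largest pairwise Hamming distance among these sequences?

7

Pairwise Hamming distances:
  Iso196 vs Iso65: 7
  Iso196 vs Iso262: 6
  Iso65 vs Iso262: 6
The largest is 7, between Iso196 and Iso65.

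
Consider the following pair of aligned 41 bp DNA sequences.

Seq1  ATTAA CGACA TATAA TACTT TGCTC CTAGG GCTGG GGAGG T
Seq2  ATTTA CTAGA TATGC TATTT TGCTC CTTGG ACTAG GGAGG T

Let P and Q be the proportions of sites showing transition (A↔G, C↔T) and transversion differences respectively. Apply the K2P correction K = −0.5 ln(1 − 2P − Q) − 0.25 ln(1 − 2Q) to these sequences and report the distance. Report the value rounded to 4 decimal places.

0.2606

Differing sites — 4:A/T (Tv); 7:G/T (Tv); 9:C/G (Tv); 14:A/G (Ti); 15:A/C (Tv); 18:C/T (Ti); 28:A/T (Tv); 31:G/A (Ti); 34:G/A (Ti).
Of the 9 differences, 4 transitions and 5 transversions over 41 sites: P = 4/41 = 0.097561, Q = 5/41 = 0.121951.
d = −0.5·ln(0.682927) − 0.25·ln(0.756098) = −0.5·(-0.381367) − 0.25·(-0.279584) = 0.2606.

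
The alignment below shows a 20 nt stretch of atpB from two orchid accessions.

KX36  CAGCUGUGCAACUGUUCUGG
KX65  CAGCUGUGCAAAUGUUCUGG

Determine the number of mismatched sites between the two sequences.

1

The sequences differ at position 12 (C/A).
That gives 1 mismatch out of 20 aligned sites, so the Hamming distance is 1.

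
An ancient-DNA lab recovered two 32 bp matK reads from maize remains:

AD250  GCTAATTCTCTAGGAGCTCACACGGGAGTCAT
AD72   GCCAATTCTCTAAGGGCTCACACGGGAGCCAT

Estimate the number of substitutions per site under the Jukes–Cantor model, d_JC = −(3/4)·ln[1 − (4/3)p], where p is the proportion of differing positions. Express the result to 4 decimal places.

Mismatches occur at site 3 (T→C), site 13 (G→A), site 15 (A→G), site 29 (T→C).
p = 4/32 = 0.125000.
d = −0.75 · ln(1 − (4/3)·0.125000) = −0.75 · ln(0.833333) = −0.75 · (-0.182322) = 0.1367.

0.1367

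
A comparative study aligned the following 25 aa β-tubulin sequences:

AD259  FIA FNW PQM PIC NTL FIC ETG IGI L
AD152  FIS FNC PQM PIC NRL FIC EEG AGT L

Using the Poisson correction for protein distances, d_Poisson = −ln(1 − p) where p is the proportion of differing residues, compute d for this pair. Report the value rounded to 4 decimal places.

0.2744

Differing sites — 3:A/S; 6:W/C; 14:T/R; 20:T/E; 22:I/A; 24:I/T.
p = 6/25 = 0.240000.
d = −ln(1 − 0.240000) = −ln(0.760000) = 0.2744.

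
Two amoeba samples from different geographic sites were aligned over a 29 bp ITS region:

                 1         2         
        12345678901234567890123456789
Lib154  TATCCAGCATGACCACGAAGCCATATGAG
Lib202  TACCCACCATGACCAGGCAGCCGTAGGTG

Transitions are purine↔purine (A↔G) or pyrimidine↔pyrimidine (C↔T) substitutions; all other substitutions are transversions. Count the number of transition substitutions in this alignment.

2

Differing sites — 3:T/C (Ti); 7:G/C (Tv); 16:C/G (Tv); 18:A/C (Tv); 23:A/G (Ti); 26:T/G (Tv); 28:A/T (Tv).
Of the 7 differences, 2 transitions and 5 transversions, so the answer is 2.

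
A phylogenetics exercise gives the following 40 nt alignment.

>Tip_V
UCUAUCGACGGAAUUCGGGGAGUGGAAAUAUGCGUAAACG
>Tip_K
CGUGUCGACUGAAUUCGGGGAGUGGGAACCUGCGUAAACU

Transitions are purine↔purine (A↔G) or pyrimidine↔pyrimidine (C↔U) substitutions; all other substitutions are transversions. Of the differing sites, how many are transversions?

4

Mismatches occur at site 1 (U/C, transition), site 2 (C/G, transversion), site 4 (A/G, transition), site 10 (G/U, transversion), site 26 (A/G, transition), site 29 (U/C, transition), site 30 (A/C, transversion), site 40 (G/U, transversion).
Of the 8 differences, 4 transitions and 4 transversions, so the answer is 4.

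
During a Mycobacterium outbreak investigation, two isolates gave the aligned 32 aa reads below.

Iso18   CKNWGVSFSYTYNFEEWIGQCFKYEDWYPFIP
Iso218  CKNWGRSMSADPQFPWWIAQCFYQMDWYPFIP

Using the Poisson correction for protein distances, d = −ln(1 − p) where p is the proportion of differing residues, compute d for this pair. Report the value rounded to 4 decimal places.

0.4700

The sequences differ at positions 6 (V/R), 8 (F/M), 10 (Y/A), 11 (T/D), 12 (Y/P), 13 (N/Q), 15 (E/P), 16 (E/W), 19 (G/A), 23 (K/Y), 24 (Y/Q), 25 (E/M).
p = 12/32 = 0.375000.
d = −ln(1 − 0.375000) = −ln(0.625000) = 0.4700.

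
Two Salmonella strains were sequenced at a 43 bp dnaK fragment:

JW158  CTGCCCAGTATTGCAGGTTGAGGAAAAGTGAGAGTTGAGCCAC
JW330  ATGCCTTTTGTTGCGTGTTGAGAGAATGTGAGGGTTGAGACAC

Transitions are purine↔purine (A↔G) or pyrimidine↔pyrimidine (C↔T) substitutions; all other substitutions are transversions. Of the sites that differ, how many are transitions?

Differing sites — 1:C/A (Tv); 6:C/T (Ti); 7:A/T (Tv); 8:G/T (Tv); 10:A/G (Ti); 15:A/G (Ti); 16:G/T (Tv); 23:G/A (Ti); 24:A/G (Ti); 27:A/T (Tv); 33:A/G (Ti); 40:C/A (Tv).
Of the 12 differences, 6 transitions and 6 transversions, so the answer is 6.

6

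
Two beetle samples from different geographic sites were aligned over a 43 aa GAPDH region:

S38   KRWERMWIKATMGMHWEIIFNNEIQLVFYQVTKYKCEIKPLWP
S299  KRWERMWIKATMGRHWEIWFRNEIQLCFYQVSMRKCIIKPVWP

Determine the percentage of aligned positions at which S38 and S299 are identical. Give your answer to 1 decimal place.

The sequences differ at positions 14 (M/R), 19 (I/W), 21 (N/R), 27 (V/C), 32 (T/S), 33 (K/M), 34 (Y/R), 37 (E/I), 41 (L/V).
34 of the 43 sites match, so the percent identity is 34/43 × 100 = 79.1%.

79.1%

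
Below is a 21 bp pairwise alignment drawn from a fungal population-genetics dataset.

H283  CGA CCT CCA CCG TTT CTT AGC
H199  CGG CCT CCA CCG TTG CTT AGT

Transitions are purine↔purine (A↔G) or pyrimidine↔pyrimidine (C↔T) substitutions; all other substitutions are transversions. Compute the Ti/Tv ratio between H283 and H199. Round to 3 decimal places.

The sequences differ at positions 3 (A/G, transition), 15 (T/G, transversion), 21 (C/T, transition).
Of the 3 differences, 2 transitions and 1 transversion, so Ti/Tv = 2/1 = 2.000.

2.000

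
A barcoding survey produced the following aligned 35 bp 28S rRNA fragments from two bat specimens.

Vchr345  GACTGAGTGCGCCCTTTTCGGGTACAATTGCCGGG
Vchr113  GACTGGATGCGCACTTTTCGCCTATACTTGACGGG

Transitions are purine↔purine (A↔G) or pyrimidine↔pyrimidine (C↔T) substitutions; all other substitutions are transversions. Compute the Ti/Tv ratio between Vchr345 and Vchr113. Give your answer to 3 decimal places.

0.600

Mismatches occur at site 6 (A→G, transition), site 7 (G→A, transition), site 13 (C→A, transversion), site 21 (G→C, transversion), site 22 (G→C, transversion), site 25 (C→T, transition), site 27 (A→C, transversion), site 31 (C→A, transversion).
Of the 8 differences, 3 transitions and 5 transversions, so Ti/Tv = 3/5 = 0.600.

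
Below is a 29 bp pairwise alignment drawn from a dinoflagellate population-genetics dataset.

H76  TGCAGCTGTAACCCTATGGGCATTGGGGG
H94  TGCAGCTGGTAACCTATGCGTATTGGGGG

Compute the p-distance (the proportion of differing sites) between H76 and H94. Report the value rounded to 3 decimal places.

0.172

Differing sites — 9:T/G; 10:A/T; 12:C/A; 19:G/C; 21:C/T.
There are 5 differences over 29 sites, so p = 5/29 = 0.172.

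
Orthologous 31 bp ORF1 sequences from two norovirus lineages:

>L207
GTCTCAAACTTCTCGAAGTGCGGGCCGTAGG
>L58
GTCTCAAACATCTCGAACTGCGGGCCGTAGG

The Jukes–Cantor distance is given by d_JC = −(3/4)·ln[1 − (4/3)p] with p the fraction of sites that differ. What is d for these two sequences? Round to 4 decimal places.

0.0675

Mismatches occur at site 10 (T↔A), site 18 (G↔C).
p = 2/31 = 0.064516.
d = −0.75 · ln(1 − (4/3)·0.064516) = −0.75 · ln(0.913979) = −0.75 · (-0.089948) = 0.0675.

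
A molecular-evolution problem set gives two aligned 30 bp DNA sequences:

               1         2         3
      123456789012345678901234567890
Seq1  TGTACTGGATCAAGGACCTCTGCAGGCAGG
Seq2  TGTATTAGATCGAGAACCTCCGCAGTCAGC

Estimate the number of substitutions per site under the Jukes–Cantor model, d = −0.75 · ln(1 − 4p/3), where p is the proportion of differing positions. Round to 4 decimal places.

0.2795

The sequences differ at positions 5 (C/T), 7 (G/A), 12 (A/G), 15 (G/A), 21 (T/C), 26 (G/T), 30 (G/C).
p = 7/30 = 0.233333.
d = −0.75 · ln(1 − (4/3)·0.233333) = −0.75 · ln(0.688889) = −0.75 · (-0.372675) = 0.2795.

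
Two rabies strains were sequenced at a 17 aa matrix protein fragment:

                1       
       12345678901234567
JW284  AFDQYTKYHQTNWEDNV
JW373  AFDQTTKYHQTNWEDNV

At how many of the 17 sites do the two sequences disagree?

1

A single mismatch occurs at site 5 (Y/T).
That gives 1 mismatch out of 17 aligned sites, so the Hamming distance is 1.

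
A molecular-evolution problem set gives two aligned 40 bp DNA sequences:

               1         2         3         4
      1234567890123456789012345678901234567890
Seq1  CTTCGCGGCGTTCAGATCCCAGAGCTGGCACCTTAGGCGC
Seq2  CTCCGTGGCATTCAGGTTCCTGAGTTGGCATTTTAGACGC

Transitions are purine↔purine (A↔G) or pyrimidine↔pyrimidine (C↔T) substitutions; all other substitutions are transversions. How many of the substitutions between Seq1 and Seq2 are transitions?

9

Differing sites — 3:T/C (Ti); 6:C/T (Ti); 10:G/A (Ti); 16:A/G (Ti); 18:C/T (Ti); 21:A/T (Tv); 25:C/T (Ti); 31:C/T (Ti); 32:C/T (Ti); 37:G/A (Ti).
Of the 10 differences, 9 transitions and 1 transversion, so the answer is 9.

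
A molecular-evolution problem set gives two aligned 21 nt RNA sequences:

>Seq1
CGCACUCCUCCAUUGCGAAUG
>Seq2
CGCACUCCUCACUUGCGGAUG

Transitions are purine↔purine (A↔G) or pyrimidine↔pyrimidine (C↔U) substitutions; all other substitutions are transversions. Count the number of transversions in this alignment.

2

The sequences differ at positions 11 (C/A, transversion), 12 (A/C, transversion), 18 (A/G, transition).
Of the 3 differences, 1 transition and 2 transversions, so the answer is 2.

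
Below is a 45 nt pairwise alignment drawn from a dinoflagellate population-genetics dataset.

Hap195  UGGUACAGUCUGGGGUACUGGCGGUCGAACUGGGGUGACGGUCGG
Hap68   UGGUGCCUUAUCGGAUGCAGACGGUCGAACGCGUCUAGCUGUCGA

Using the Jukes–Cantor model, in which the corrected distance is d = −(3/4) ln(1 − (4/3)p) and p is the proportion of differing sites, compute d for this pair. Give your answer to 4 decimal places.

0.5254

Mismatches occur at site 5 (A↔G), site 7 (A↔C), site 8 (G↔U), site 10 (C↔A), site 12 (G↔C), site 15 (G↔A), site 17 (A↔G), site 19 (U↔A), site 21 (G↔A), site 31 (U↔G), site 32 (G↔C), site 34 (G↔U), site 35 (G↔C), site 37 (G↔A), site 38 (A↔G), site 40 (G↔U), site 45 (G↔A).
p = 17/45 = 0.377778.
d = −0.75 · ln(1 − (4/3)·0.377778) = −0.75 · ln(0.496296) = −0.75 · (-0.700583) = 0.5254.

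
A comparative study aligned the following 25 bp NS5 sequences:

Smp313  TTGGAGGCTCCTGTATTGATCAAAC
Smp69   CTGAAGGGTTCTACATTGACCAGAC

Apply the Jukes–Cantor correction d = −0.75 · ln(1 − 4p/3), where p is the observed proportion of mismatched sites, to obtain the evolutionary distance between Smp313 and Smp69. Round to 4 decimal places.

The sequences differ at positions 1 (T/C), 4 (G/A), 8 (C/G), 10 (C/T), 13 (G/A), 14 (T/C), 20 (T/C), 23 (A/G).
p = 8/25 = 0.320000.
d = −0.75 · ln(1 − (4/3)·0.320000) = −0.75 · ln(0.573333) = −0.75 · (-0.556289) = 0.4172.

0.4172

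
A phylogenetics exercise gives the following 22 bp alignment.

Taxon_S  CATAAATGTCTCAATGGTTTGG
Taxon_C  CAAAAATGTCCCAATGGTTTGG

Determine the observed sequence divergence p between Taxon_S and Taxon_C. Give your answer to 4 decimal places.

Mismatches occur at site 3 (T/A), site 11 (T/C).
There are 2 differences over 22 sites, so p = 2/22 = 0.0909.

0.0909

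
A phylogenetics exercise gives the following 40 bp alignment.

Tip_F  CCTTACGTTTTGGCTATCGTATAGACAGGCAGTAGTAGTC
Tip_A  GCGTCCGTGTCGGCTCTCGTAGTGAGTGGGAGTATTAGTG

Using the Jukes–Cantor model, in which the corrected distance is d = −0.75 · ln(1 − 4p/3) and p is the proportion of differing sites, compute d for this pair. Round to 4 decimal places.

0.4260

Mismatches occur at site 1 (C→G), site 3 (T→G), site 5 (A→C), site 9 (T→G), site 11 (T→C), site 16 (A→C), site 22 (T→G), site 23 (A→T), site 26 (C→G), site 27 (A→T), site 30 (C→G), site 35 (G→T), site 40 (C→G).
p = 13/40 = 0.325000.
d = −0.75 · ln(1 − (4/3)·0.325000) = −0.75 · ln(0.566667) = −0.75 · (-0.567983) = 0.4260.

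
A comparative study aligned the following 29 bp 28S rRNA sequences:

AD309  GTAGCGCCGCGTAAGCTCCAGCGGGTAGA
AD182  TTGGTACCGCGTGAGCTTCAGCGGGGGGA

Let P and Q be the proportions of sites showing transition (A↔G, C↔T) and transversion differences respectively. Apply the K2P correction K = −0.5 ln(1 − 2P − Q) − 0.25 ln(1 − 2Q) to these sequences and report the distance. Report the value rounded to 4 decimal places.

0.3667

Differing sites — 1:G/T (Tv); 3:A/G (Ti); 5:C/T (Ti); 6:G/A (Ti); 13:A/G (Ti); 18:C/T (Ti); 26:T/G (Tv); 27:A/G (Ti).
Of the 8 differences, 6 transitions and 2 transversions over 29 sites: P = 6/29 = 0.206897, Q = 2/29 = 0.068966.
d = −0.5·ln(0.517240) − 0.25·ln(0.862068) = −0.5·(-0.659248) − 0.25·(-0.148421) = 0.3667.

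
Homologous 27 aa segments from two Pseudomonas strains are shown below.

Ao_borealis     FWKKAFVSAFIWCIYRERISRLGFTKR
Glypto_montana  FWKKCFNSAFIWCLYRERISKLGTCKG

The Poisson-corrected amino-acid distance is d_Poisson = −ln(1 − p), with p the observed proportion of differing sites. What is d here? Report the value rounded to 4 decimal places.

0.3001

The sequences differ at positions 5 (A/C), 7 (V/N), 14 (I/L), 21 (R/K), 24 (F/T), 25 (T/C), 27 (R/G).
p = 7/27 = 0.259259.
d = −ln(1 − 0.259259) = −ln(0.740741) = 0.3001.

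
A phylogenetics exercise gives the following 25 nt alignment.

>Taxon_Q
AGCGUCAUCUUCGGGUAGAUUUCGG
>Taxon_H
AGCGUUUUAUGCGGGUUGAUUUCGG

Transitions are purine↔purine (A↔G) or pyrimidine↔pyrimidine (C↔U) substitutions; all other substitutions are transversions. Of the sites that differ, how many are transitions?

Differing sites — 6:C/U (Ti); 7:A/U (Tv); 9:C/A (Tv); 11:U/G (Tv); 17:A/U (Tv).
Of the 5 differences, 1 transition and 4 transversions, so the answer is 1.

1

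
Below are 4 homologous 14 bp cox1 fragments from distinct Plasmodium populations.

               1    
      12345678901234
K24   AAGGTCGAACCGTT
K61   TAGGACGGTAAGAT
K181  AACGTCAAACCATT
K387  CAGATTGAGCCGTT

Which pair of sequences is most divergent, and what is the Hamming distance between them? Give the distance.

Pairwise Hamming distances:
  K24 vs K61: 7
  K24 vs K181: 3
  K24 vs K387: 4
  K61 vs K181: 10
  K61 vs K387: 9
  K181 vs K387: 7
The largest is 10, between K61 and K181.

10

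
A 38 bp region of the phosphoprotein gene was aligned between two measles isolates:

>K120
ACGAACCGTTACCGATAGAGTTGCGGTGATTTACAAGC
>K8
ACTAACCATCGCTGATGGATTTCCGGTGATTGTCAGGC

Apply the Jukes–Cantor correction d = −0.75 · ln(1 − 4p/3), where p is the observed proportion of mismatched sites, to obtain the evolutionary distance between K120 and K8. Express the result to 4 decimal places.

Differing sites — 3:G/T; 8:G/A; 10:T/C; 11:A/G; 13:C/T; 17:A/G; 20:G/T; 23:G/C; 32:T/G; 33:A/T; 36:A/G.
p = 11/38 = 0.289474.
d = −0.75 · ln(1 − (4/3)·0.289474) = −0.75 · ln(0.614035) = −0.75 · (-0.487703) = 0.3658.

0.3658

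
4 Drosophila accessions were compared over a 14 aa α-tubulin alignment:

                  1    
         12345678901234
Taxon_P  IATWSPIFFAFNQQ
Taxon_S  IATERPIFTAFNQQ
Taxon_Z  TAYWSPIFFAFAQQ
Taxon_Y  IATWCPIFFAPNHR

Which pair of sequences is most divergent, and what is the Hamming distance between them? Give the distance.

Pairwise Hamming distances:
  Taxon_P vs Taxon_S: 3
  Taxon_P vs Taxon_Z: 3
  Taxon_P vs Taxon_Y: 4
  Taxon_S vs Taxon_Z: 6
  Taxon_S vs Taxon_Y: 6
  Taxon_Z vs Taxon_Y: 7
The largest is 7, between Taxon_Z and Taxon_Y.

7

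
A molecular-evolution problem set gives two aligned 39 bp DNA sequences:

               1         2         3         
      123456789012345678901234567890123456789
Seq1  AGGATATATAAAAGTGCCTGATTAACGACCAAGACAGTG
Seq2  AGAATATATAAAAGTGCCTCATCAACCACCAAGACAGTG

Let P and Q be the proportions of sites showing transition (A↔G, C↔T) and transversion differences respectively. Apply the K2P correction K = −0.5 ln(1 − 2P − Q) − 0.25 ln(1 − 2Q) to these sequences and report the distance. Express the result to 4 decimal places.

Differing sites — 3:G/A (Ti); 20:G/C (Tv); 23:T/C (Ti); 27:G/C (Tv).
Of the 4 differences, 2 transitions and 2 transversions over 39 sites: P = 2/39 = 0.051282, Q = 2/39 = 0.051282.
d = −0.5·ln(0.846154) − 0.25·ln(0.897436) = −0.5·(-0.167054) − 0.25·(-0.108213) = 0.1106.

0.1106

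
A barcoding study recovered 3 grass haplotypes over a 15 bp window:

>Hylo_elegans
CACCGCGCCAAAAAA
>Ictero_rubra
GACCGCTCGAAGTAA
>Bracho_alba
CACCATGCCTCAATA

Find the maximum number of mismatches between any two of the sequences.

Pairwise Hamming distances:
  Hylo_elegans vs Ictero_rubra: 5
  Hylo_elegans vs Bracho_alba: 5
  Ictero_rubra vs Bracho_alba: 10
The largest is 10, between Ictero_rubra and Bracho_alba.

10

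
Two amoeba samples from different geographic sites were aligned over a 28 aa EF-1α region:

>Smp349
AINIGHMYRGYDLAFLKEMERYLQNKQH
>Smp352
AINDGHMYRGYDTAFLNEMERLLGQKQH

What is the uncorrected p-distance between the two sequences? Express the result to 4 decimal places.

0.2143

Mismatches occur at site 4 (I/D), site 13 (L/T), site 17 (K/N), site 22 (Y/L), site 24 (Q/G), site 25 (N/Q).
There are 6 differences over 28 sites, so p = 6/28 = 0.2143.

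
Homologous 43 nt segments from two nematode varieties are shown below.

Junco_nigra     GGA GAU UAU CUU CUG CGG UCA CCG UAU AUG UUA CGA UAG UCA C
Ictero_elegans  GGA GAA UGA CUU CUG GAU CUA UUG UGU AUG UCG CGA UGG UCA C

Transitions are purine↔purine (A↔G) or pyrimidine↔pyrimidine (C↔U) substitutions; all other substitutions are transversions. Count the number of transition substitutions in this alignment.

10

The sequences differ at positions 6 (U/A, transversion), 8 (A/G, transition), 9 (U/A, transversion), 16 (C/G, transversion), 17 (G/A, transition), 18 (G/U, transversion), 19 (U/C, transition), 20 (C/U, transition), 22 (C/U, transition), 23 (C/U, transition), 26 (A/G, transition), 32 (U/C, transition), 33 (A/G, transition), 38 (A/G, transition).
Of the 14 differences, 10 transitions and 4 transversions, so the answer is 10.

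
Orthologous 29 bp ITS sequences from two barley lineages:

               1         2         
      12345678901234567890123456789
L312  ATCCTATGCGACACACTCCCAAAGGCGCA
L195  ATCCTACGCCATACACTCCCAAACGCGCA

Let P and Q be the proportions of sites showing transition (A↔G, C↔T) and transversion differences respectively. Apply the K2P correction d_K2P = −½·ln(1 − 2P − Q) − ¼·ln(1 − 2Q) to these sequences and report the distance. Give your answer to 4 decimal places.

0.1530

Differing sites — 7:T/C (Ti); 10:G/C (Tv); 12:C/T (Ti); 24:G/C (Tv).
Of the 4 differences, 2 transitions and 2 transversions over 29 sites: P = 2/29 = 0.068966, Q = 2/29 = 0.068966.
d = −0.5·ln(0.793102) − 0.25·ln(0.862068) = −0.5·(-0.231803) − 0.25·(-0.148421) = 0.1530.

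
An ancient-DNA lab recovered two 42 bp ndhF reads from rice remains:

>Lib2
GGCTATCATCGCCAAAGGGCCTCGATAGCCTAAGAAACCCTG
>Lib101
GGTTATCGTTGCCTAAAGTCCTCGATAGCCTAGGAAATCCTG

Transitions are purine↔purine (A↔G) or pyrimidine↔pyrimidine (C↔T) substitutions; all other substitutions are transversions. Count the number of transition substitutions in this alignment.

6

Differing sites — 3:C/T (Ti); 8:A/G (Ti); 10:C/T (Ti); 14:A/T (Tv); 17:G/A (Ti); 19:G/T (Tv); 33:A/G (Ti); 38:C/T (Ti).
Of the 8 differences, 6 transitions and 2 transversions, so the answer is 6.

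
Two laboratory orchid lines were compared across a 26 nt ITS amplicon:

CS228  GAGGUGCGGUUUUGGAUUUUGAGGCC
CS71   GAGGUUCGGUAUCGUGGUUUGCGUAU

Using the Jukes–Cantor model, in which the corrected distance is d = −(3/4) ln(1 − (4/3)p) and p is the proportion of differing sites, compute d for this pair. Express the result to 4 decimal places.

0.5393

Mismatches occur at site 6 (G→U), site 11 (U→A), site 13 (U→C), site 15 (G→U), site 16 (A→G), site 17 (U→G), site 22 (A→C), site 24 (G→U), site 25 (C→A), site 26 (C→U).
p = 10/26 = 0.384615.
d = −0.75 · ln(1 − (4/3)·0.384615) = −0.75 · ln(0.487180) = −0.75 · (-0.719122) = 0.5393.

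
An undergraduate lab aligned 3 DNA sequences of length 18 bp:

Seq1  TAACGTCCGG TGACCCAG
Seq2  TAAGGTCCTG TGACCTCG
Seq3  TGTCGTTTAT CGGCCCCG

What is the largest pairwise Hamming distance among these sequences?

10

Pairwise Hamming distances:
  Seq1 vs Seq2: 4
  Seq1 vs Seq3: 9
  Seq2 vs Seq3: 10
The largest is 10, between Seq2 and Seq3.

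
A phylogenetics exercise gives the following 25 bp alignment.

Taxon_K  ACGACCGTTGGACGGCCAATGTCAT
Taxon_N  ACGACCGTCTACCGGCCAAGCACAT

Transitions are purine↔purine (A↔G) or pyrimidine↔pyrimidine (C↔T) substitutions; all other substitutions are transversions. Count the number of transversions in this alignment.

5

Differing sites — 9:T/C (Ti); 10:G/T (Tv); 11:G/A (Ti); 12:A/C (Tv); 20:T/G (Tv); 21:G/C (Tv); 22:T/A (Tv).
Of the 7 differences, 2 transitions and 5 transversions, so the answer is 5.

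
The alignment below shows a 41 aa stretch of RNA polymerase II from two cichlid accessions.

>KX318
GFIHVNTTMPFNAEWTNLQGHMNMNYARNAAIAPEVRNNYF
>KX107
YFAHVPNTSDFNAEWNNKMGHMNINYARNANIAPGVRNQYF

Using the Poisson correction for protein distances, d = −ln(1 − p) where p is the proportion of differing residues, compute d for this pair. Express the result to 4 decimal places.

Differing sites — 1:G/Y; 3:I/A; 6:N/P; 7:T/N; 9:M/S; 10:P/D; 16:T/N; 18:L/K; 19:Q/M; 24:M/I; 31:A/N; 35:E/G; 39:N/Q.
p = 13/41 = 0.317073.
d = −ln(1 − 0.317073) = −ln(0.682927) = 0.3814.

0.3814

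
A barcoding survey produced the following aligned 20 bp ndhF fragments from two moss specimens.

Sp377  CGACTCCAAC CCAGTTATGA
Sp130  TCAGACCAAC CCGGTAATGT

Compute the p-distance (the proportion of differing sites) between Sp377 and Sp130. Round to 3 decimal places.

The sequences differ at positions 1 (C/T), 2 (G/C), 4 (C/G), 5 (T/A), 13 (A/G), 16 (T/A), 20 (A/T).
There are 7 differences over 20 sites, so p = 7/20 = 0.350.

0.350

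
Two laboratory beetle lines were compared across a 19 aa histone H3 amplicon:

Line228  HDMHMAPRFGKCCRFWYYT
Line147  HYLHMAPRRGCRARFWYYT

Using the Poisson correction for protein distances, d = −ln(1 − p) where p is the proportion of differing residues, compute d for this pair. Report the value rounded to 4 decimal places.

Mismatches occur at site 2 (D→Y), site 3 (M→L), site 9 (F→R), site 11 (K→C), site 12 (C→R), site 13 (C→A).
p = 6/19 = 0.315789.
d = −ln(1 − 0.315789) = −ln(0.684211) = 0.3795.

0.3795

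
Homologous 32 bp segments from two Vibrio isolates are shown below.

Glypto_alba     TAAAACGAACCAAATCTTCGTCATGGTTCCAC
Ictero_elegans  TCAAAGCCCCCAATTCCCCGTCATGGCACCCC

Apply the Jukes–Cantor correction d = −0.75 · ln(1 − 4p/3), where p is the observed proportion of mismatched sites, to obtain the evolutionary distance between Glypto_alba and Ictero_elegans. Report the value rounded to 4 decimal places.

0.4598

Differing sites — 2:A/C; 6:C/G; 7:G/C; 8:A/C; 9:A/C; 14:A/T; 17:T/C; 18:T/C; 27:T/C; 28:T/A; 31:A/C.
p = 11/32 = 0.343750.
d = −0.75 · ln(1 − (4/3)·0.343750) = −0.75 · ln(0.541667) = −0.75 · (-0.613104) = 0.4598.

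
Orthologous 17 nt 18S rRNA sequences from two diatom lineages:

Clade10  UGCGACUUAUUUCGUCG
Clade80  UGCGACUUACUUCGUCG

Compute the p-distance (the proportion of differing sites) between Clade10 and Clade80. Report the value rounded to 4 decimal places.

Differing sites — 10:U/C.
There are 1 differences over 17 sites, so p = 1/17 = 0.0588.

0.0588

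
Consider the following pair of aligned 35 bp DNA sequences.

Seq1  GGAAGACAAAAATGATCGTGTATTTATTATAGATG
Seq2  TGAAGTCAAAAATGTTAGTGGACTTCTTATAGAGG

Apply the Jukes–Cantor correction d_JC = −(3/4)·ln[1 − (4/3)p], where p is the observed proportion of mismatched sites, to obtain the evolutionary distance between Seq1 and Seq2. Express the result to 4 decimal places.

0.2726

The sequences differ at positions 1 (G/T), 6 (A/T), 15 (A/T), 17 (C/A), 21 (T/G), 23 (T/C), 26 (A/C), 34 (T/G).
p = 8/35 = 0.228571.
d = −0.75 · ln(1 − (4/3)·0.228571) = −0.75 · ln(0.695239) = −0.75 · (-0.363500) = 0.2726.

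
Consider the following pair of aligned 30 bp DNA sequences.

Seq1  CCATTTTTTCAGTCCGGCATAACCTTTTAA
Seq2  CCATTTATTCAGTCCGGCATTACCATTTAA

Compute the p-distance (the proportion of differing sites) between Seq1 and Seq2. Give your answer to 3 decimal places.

The sequences differ at positions 7 (T/A), 21 (A/T), 25 (T/A).
There are 3 differences over 30 sites, so p = 3/30 = 0.100.

0.100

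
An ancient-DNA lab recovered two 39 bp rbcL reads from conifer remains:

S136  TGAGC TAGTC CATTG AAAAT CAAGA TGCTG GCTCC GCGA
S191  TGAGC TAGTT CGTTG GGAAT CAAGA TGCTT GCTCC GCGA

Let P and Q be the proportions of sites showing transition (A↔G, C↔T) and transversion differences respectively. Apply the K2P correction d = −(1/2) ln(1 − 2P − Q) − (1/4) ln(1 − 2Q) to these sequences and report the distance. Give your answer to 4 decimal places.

The sequences differ at positions 10 (C/T, transition), 12 (A/G, transition), 16 (A/G, transition), 17 (A/G, transition), 30 (G/T, transversion).
Of the 5 differences, 4 transitions and 1 transversion over 39 sites: P = 4/39 = 0.102564, Q = 1/39 = 0.025641.
d = −0.5·ln(0.769231) − 0.25·ln(0.948718) = −0.5·(-0.262364) − 0.25·(-0.052644) = 0.1443.

0.1443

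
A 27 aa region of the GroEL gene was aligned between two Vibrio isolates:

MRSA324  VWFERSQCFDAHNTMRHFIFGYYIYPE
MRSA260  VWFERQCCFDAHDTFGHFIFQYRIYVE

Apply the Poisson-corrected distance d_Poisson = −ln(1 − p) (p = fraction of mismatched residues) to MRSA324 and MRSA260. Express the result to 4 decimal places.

The sequences differ at positions 6 (S/Q), 7 (Q/C), 13 (N/D), 15 (M/F), 16 (R/G), 21 (G/Q), 23 (Y/R), 26 (P/V).
p = 8/27 = 0.296296.
d = −ln(1 − 0.296296) = −ln(0.703704) = 0.3514.

0.3514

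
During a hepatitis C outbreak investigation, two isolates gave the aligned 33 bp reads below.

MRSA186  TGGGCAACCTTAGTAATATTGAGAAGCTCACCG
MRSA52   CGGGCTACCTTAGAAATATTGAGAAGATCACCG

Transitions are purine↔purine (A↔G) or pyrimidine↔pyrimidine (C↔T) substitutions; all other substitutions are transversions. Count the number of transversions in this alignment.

The sequences differ at positions 1 (T/C, transition), 6 (A/T, transversion), 14 (T/A, transversion), 27 (C/A, transversion).
Of the 4 differences, 1 transition and 3 transversions, so the answer is 3.

3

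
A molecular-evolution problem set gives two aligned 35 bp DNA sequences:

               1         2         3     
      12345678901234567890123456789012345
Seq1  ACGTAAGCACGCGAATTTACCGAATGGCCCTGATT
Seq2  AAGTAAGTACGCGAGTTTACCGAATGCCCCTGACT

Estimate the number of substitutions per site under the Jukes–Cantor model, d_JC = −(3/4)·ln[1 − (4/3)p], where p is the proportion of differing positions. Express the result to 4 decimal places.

The sequences differ at positions 2 (C/A), 8 (C/T), 15 (A/G), 27 (G/C), 34 (T/C).
p = 5/35 = 0.142857.
d = −0.75 · ln(1 − (4/3)·0.142857) = −0.75 · ln(0.809524) = −0.75 · (-0.211309) = 0.1585.

0.1585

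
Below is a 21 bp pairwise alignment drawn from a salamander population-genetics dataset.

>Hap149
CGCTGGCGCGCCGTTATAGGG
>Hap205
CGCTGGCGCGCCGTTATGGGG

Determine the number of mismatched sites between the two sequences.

Differing sites — 18:A/G.
That gives 1 mismatch out of 21 aligned sites, so the Hamming distance is 1.

1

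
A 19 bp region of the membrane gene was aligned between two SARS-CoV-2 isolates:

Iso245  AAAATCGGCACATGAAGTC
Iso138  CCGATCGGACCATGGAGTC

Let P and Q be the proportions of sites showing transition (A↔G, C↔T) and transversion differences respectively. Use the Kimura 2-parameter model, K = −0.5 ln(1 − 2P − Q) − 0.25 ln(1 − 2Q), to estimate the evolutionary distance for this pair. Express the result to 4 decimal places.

0.4099

The sequences differ at positions 1 (A/C, transversion), 2 (A/C, transversion), 3 (A/G, transition), 9 (C/A, transversion), 10 (A/C, transversion), 15 (A/G, transition).
Of the 6 differences, 2 transitions and 4 transversions over 19 sites: P = 2/19 = 0.105263, Q = 4/19 = 0.210526.
d = −0.5·ln(0.578948) − 0.25·ln(0.578948) = −0.5·(-0.546543) − 0.25·(-0.546543) = 0.4099.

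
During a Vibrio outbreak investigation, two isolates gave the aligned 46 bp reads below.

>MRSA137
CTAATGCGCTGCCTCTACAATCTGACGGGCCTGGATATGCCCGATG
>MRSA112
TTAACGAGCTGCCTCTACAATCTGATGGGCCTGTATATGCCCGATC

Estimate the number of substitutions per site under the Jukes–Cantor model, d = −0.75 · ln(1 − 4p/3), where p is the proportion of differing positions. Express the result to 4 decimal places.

0.1433

The sequences differ at positions 1 (C/T), 5 (T/C), 7 (C/A), 26 (C/T), 34 (G/T), 46 (G/C).
p = 6/46 = 0.130435.
d = −0.75 · ln(1 − (4/3)·0.130435) = −0.75 · ln(0.826087) = −0.75 · (-0.191055) = 0.1433.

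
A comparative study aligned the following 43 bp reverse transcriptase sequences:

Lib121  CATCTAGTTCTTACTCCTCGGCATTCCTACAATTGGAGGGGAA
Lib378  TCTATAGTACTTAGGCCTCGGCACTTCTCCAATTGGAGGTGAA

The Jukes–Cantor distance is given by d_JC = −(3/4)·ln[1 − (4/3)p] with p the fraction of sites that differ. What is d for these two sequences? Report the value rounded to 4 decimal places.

Mismatches occur at site 1 (C↔T), site 2 (A↔C), site 4 (C↔A), site 9 (T↔A), site 14 (C↔G), site 15 (T↔G), site 24 (T↔C), site 26 (C↔T), site 29 (A↔C), site 40 (G↔T).
p = 10/43 = 0.232558.
d = −0.75 · ln(1 − (4/3)·0.232558) = −0.75 · ln(0.689923) = −0.75 · (-0.371175) = 0.2784.

0.2784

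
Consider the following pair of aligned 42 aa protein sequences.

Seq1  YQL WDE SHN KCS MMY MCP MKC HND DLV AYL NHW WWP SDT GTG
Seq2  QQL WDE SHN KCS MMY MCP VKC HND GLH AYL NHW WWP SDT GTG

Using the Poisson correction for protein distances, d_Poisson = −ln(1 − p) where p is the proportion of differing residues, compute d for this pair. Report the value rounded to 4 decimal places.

Differing sites — 1:Y/Q; 19:M/V; 25:D/G; 27:V/H.
p = 4/42 = 0.095238.
d = −ln(1 − 0.095238) = −ln(0.904762) = 0.1001.

0.1001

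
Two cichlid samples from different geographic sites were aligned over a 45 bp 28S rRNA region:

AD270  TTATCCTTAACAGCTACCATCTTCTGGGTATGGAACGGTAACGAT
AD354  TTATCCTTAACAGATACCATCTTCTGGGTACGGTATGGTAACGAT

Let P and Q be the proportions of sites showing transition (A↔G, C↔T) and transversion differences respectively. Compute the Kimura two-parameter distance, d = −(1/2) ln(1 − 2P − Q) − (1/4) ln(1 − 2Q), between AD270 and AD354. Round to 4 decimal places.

Mismatches occur at site 14 (C/A, transversion), site 31 (T/C, transition), site 34 (A/T, transversion), site 36 (C/T, transition).
Of the 4 differences, 2 transitions and 2 transversions over 45 sites: P = 2/45 = 0.044444, Q = 2/45 = 0.044444.
d = −0.5·ln(0.866668) − 0.25·ln(0.911112) = −0.5·(-0.143099) − 0.25·(-0.093089) = 0.0948.

0.0948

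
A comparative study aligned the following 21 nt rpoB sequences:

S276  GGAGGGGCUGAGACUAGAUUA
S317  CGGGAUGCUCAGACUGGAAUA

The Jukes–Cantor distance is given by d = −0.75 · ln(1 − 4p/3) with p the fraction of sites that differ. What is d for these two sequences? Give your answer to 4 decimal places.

Differing sites — 1:G/C; 3:A/G; 5:G/A; 6:G/U; 10:G/C; 16:A/G; 19:U/A.
p = 7/21 = 0.333333.
d = −0.75 · ln(1 − (4/3)·0.333333) = −0.75 · ln(0.555556) = −0.75 · (-0.587786) = 0.4408.

0.4408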